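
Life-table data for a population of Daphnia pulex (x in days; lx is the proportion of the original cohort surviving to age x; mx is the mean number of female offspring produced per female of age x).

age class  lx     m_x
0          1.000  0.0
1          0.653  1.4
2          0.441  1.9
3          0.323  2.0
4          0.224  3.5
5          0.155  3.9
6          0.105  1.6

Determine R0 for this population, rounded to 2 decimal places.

lx·mx by age: 0, 0.9142, 0.8379, 0.646, 0.784, 0.6045, 0.168
R0 = Σ lx·mx = 3.9546 → 3.95

3.95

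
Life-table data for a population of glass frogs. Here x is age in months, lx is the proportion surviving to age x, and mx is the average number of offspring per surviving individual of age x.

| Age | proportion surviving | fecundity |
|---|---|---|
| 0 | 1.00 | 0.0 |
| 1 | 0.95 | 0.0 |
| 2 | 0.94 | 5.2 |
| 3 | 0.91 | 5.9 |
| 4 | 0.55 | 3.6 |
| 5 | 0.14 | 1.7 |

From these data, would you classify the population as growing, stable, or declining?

R0 = Σ lx·mx = 0 + 0 + 4.888 + 5.369 + 1.98 + 0.238 = 12.475
R0 > 1, so the population is growing.

growing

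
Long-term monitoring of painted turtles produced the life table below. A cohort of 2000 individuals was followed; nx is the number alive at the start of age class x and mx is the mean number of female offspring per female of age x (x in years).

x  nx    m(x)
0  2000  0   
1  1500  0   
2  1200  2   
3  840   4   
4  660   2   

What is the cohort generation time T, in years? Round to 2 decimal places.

lx = nx/n0 = nx/2000: 1, 0.75, 0.6, 0.42, 0.33
lx·mx: 0, 0, 1.2, 1.68, 0.66 → R0 = 3.54
x·lx·mx: 0, 0, 2.4, 5.04, 2.64 → Σ = 10.08
T = 10.08 / 3.54 = 2.847458… → 2.85

2.85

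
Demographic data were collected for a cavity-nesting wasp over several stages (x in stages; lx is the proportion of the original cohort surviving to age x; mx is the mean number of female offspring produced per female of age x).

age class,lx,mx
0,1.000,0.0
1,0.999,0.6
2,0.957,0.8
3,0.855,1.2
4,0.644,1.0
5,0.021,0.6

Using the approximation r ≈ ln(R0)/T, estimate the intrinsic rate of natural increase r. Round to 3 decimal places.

0.433

R0 = Σ lx·mx = 0 + 0.5994 + 0.7656 + 1.026 + 0.644 + 0.0126 = 3.0476
Σ x·lx·mx = 7.8476; T = 7.8476/3.0476 = 2.57501…
r ≈ ln(R0)/T = ln(3.0476)/2.57501… = 0.43276… → 0.433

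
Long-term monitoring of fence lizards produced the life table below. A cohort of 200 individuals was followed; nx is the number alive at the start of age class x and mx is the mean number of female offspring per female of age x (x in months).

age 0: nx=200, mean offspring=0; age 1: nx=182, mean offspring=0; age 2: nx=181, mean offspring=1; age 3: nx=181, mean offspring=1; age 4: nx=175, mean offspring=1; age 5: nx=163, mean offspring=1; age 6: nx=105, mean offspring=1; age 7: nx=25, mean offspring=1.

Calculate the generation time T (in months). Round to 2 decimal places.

lx = nx/n0 = nx/200: 1, 0.91, 0.905, 0.905, 0.875, 0.815, 0.525, 0.125
lx·mx: 0, 0, 0.905, 0.905, 0.875, 0.815, 0.525, 0.125 → R0 = 4.15
x·lx·mx: 0, 0, 1.81, 2.715, 3.5, 4.075, 3.15, 0.875 → Σ = 16.125
T = 16.125 / 4.15 = 3.885542… → 3.89

3.89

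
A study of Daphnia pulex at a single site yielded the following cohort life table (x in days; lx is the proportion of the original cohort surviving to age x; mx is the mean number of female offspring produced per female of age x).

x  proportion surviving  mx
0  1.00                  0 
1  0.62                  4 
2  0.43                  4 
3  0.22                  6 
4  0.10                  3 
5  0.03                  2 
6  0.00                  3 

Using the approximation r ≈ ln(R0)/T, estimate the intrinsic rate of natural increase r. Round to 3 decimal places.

0.915

R0 = Σ lx·mx = 0 + 2.48 + 1.72 + 1.32 + 0.3 + 0.06 + 0 = 5.88
Σ x·lx·mx = 11.38; T = 11.38/5.88 = 1.93537…
r ≈ ln(R0)/T = ln(5.88)/1.93537… = 0.91536… → 0.915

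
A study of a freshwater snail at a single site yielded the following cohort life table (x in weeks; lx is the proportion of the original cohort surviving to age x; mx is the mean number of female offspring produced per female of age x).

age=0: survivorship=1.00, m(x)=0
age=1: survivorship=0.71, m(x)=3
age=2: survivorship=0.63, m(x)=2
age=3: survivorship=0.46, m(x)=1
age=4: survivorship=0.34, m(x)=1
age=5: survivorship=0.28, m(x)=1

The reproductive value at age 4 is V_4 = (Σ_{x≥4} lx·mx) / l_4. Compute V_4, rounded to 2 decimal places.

1.82

lx·mx for x ≥ 4: 0.34, 0.28 → sum = 0.62
V_4 = 0.62 / l_4 = 0.62 / 0.34 = 1.823529… → 1.82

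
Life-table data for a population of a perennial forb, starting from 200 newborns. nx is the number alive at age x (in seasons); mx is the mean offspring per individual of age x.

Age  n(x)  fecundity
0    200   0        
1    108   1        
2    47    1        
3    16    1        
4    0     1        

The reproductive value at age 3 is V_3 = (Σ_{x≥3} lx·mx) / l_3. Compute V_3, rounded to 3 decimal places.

1.000

lx = nx/n0 = nx/200: 1, 0.54, 0.235, 0.08, 0
lx·mx for x ≥ 3: 0.08, 0 → sum = 0.08
V_3 = 0.08 / l_3 = 0.08 / 0.08 = 1 → 1.000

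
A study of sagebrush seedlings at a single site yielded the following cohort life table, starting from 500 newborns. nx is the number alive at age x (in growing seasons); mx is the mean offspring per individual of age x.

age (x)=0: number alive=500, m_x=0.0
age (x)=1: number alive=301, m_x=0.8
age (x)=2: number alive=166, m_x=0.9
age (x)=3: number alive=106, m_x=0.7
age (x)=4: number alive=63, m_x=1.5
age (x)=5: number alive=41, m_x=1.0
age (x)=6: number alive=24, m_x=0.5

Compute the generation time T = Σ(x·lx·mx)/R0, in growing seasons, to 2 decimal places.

lx = nx/n0 = nx/500: 1, 0.602, 0.332, 0.212, 0.126, 0.082, 0.048
lx·mx: 0, 0.4816, 0.2988, 0.1484, 0.189, 0.082, 0.024 → R0 = 1.2238
x·lx·mx: 0, 0.4816, 0.5976, 0.4452, 0.756, 0.41, 0.144 → Σ = 2.8344
T = 2.8344 / 1.2238 = 2.316065… → 2.32

2.32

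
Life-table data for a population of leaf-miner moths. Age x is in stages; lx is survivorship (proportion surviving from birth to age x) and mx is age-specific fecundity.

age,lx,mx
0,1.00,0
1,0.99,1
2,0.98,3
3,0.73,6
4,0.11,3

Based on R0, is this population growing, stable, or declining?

R0 = Σ lx·mx = 0 + 0.99 + 2.94 + 4.38 + 0.33 = 8.64
R0 > 1, so the population is growing.

growing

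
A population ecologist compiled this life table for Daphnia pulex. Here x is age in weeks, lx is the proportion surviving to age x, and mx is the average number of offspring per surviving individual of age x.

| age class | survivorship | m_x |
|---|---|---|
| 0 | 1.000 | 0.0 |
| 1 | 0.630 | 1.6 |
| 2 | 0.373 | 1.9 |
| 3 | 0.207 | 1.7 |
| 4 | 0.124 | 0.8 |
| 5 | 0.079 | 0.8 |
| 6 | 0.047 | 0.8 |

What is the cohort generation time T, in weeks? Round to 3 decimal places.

lx·mx: 0, 1.008, 0.7087, 0.3519, 0.0992, 0.0632, 0.0376 → R0 = 2.2686
x·lx·mx: 0, 1.008, 1.4174, 1.0557, 0.3968, 0.316, 0.2256 → Σ = 4.4195
T = 4.4195 / 2.2686 = 1.948118… → 1.948

1.948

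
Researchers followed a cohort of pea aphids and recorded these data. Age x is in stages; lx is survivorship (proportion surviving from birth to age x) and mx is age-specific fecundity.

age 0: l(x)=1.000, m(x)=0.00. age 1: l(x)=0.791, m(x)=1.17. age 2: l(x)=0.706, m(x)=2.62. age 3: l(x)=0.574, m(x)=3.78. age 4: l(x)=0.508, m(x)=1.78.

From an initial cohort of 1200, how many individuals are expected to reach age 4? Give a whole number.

Expected survivors = N0 · l_4 = 1200 × 0.508 = 609.6 → 610

610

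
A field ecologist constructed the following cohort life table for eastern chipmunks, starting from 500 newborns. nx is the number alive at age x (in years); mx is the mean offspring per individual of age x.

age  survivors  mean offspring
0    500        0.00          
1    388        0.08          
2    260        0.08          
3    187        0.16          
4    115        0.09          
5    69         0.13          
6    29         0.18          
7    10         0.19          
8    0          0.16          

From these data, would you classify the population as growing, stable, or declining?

lx = nx/n0 = nx/500: 1, 0.776, 0.52, 0.374, 0.23, 0.138, 0.058, 0.02, 0
R0 = Σ lx·mx = 0 + 0.06208 + 0.0416 + 0.05984 + 0.0207 + 0.01794 + 0.01044 + 0.0038 + 0 = 0.2164
R0 < 1, so the population is declining.

declining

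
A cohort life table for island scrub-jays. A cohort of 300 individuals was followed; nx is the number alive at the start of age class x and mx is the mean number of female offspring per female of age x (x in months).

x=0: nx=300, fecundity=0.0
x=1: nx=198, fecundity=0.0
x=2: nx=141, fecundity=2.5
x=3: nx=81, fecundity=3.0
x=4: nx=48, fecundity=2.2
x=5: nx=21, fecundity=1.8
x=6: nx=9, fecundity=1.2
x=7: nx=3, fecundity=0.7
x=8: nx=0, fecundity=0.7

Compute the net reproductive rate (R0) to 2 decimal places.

2.51

lx = nx/n0 = nx/300: 1, 0.66, 0.47, 0.27, 0.16, 0.07, 0.03, 0.01, 0
lx·mx by age: 0, 0, 1.175, 0.81, 0.352, 0.126, 0.036, 0.007, 0
R0 = Σ lx·mx = 2.506 → 2.51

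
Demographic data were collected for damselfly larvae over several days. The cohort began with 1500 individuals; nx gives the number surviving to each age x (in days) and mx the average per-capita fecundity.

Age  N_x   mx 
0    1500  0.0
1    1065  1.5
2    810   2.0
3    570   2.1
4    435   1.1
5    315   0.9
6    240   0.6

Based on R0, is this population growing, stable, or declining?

lx = nx/n0 = nx/1500: 1, 0.71, 0.54, 0.38, 0.29, 0.21, 0.16
R0 = Σ lx·mx = 0 + 1.065 + 1.08 + 0.798 + 0.319 + 0.189 + 0.096 = 3.547
R0 > 1, so the population is growing.

growing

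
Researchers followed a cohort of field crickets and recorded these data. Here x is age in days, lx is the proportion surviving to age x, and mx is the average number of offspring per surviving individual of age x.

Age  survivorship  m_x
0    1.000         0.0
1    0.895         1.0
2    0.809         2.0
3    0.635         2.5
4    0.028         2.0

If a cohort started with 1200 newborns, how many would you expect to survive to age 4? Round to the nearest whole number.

34

Expected survivors = N0 · l_4 = 1200 × 0.028 = 33.6 → 34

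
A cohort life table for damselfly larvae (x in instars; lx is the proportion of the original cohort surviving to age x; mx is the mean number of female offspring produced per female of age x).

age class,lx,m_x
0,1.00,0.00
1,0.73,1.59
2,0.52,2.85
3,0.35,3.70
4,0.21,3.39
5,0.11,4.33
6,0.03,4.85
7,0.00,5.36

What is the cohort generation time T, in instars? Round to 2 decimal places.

lx·mx: 0, 1.1607, 1.482, 1.295, 0.7119, 0.4763, 0.1455, 0 → R0 = 5.2714
x·lx·mx: 0, 1.1607, 2.964, 3.885, 2.8476, 2.3815, 0.873, 0 → Σ = 14.1118
T = 14.1118 / 5.2714 = 2.67705… → 2.68

2.68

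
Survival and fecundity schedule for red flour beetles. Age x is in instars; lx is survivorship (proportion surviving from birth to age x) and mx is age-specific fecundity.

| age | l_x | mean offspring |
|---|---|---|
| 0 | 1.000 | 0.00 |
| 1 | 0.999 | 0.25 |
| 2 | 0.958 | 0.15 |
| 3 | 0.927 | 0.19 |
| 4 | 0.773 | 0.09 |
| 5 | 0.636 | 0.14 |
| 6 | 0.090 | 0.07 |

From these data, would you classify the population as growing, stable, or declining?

declining

R0 = Σ lx·mx = 0 + 0.24975 + 0.1437 + 0.17613 + 0.06957 + 0.08904 + 0.0063 = 0.73449
R0 < 1, so the population is declining.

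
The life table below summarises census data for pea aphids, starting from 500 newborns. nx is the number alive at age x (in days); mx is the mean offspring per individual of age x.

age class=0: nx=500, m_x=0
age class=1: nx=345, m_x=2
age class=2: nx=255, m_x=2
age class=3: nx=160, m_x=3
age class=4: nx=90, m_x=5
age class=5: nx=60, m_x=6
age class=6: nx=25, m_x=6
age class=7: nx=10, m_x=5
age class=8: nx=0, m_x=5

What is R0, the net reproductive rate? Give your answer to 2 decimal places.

5.38

lx = nx/n0 = nx/500: 1, 0.69, 0.51, 0.32, 0.18, 0.12, 0.05, 0.02, 0
lx·mx by age: 0, 1.38, 1.02, 0.96, 0.9, 0.72, 0.3, 0.1, 0
R0 = Σ lx·mx = 5.38 → 5.38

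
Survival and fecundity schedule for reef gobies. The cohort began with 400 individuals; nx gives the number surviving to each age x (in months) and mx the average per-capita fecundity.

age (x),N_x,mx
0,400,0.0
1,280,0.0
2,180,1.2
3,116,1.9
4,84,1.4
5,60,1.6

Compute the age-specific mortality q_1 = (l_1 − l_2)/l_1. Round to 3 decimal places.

lx = nx/n0 = nx/400: 1, 0.7, 0.45, 0.29, 0.21, 0.15
q_1 = (l_1 − l_2) / l_1 = (0.7 − 0.45) / 0.7
     = 0.25 / 0.7 = 0.357143… → 0.357

0.357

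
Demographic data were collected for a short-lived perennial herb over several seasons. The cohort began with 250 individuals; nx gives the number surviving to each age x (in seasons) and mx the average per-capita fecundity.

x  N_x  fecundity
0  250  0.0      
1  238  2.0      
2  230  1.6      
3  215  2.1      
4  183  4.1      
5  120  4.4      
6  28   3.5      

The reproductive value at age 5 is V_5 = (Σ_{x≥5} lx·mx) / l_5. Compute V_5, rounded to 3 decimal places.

lx = nx/n0 = nx/250: 1, 0.952, 0.92, 0.86, 0.732, 0.48, 0.112
lx·mx for x ≥ 5: 2.112, 0.392 → sum = 2.504
V_5 = 2.504 / l_5 = 2.504 / 0.48 = 5.216667… → 5.217

5.217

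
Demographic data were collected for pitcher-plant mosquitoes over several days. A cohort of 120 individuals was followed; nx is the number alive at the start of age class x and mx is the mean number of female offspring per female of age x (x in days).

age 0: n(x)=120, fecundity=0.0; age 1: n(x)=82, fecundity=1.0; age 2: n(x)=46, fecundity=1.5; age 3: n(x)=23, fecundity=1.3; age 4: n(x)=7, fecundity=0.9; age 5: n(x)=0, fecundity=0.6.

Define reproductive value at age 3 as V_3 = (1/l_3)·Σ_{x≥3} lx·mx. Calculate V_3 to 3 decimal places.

lx = nx/n0 = nx/120: 1, 0.68333…, 0.38333…, 0.19167…, 0.05833…, 0
lx·mx for x ≥ 3: 0.249167…, 0.0525…, 0 → sum = 0.301667…
V_3 = 0.301667… / l_3 = 0.301667… / 0.191667… = 1.573913… → 1.574

1.574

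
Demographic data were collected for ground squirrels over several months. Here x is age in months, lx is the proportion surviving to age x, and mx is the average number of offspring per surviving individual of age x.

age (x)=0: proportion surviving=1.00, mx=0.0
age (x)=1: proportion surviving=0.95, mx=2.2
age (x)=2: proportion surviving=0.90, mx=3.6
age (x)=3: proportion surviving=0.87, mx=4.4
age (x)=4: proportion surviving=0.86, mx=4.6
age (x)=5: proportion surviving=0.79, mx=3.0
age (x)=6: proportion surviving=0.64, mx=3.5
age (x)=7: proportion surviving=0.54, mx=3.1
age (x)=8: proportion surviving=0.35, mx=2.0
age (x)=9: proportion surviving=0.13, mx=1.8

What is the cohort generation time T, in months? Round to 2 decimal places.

lx·mx: 0, 2.09, 3.24, 3.828, 3.956, 2.37, 2.24, 1.674, 0.7, 0.234 → R0 = 20.332
x·lx·mx: 0, 2.09, 6.48, 11.484, 15.824, 11.85, 13.44, 11.718, 5.6, 2.106 → Σ = 80.592
T = 80.592 / 20.332 = 3.963801… → 3.96

3.96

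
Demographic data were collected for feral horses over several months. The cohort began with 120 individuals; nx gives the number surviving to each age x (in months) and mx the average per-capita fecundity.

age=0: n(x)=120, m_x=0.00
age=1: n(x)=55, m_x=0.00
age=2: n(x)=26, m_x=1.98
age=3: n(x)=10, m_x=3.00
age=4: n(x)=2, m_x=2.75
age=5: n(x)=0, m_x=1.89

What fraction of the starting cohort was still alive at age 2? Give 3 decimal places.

0.217

l_2 = n_2/n_0 = 26/120 = 0.216667… → 0.217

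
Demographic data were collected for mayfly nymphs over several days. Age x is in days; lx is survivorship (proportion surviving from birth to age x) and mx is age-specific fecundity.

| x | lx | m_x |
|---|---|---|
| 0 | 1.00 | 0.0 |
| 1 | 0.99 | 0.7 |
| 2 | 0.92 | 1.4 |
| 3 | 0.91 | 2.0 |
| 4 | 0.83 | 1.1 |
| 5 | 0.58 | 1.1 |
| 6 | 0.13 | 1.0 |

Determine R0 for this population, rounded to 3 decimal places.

5.482

lx·mx by age: 0, 0.693, 1.288, 1.82, 0.913, 0.638, 0.13
R0 = Σ lx·mx = 5.482 → 5.482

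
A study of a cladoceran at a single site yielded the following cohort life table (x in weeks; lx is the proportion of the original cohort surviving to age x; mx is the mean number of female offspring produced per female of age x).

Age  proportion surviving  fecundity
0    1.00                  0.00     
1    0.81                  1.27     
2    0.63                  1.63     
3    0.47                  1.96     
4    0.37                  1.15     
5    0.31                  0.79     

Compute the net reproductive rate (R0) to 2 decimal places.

lx·mx by age: 0, 1.0287, 1.0269, 0.9212, 0.4255, 0.2449
R0 = Σ lx·mx = 3.6472 → 3.65

3.65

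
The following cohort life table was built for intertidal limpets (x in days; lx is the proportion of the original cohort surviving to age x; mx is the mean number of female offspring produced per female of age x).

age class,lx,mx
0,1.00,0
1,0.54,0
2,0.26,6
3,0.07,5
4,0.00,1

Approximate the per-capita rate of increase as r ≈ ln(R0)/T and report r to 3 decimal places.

R0 = Σ lx·mx = 0 + 0 + 1.56 + 0.35 + 0 = 1.91
Σ x·lx·mx = 4.17; T = 4.17/1.91 = 2.18325…
r ≈ ln(R0)/T = ln(1.91)/2.18325… = 0.2964… → 0.296

0.296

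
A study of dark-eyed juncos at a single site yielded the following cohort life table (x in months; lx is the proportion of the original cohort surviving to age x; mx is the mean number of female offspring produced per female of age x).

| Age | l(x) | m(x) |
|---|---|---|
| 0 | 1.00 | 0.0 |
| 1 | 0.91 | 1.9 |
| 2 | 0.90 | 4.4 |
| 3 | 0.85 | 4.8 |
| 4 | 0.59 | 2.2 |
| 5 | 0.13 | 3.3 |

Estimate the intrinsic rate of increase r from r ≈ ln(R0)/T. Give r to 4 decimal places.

R0 = Σ lx·mx = 0 + 1.729 + 3.96 + 4.08 + 1.298 + 0.429 = 11.496
Σ x·lx·mx = 29.226; T = 29.226/11.496 = 2.54228…
r ≈ ln(R0)/T = ln(11.496)/2.54228… = 0.960556… → 0.9606

0.9606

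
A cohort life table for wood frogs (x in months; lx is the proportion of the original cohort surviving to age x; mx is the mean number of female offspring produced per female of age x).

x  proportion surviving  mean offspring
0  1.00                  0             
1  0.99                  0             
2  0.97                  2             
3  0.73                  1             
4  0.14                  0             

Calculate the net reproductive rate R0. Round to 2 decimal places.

2.67

lx·mx by age: 0, 0, 1.94, 0.73, 0
R0 = Σ lx·mx = 2.67 → 2.67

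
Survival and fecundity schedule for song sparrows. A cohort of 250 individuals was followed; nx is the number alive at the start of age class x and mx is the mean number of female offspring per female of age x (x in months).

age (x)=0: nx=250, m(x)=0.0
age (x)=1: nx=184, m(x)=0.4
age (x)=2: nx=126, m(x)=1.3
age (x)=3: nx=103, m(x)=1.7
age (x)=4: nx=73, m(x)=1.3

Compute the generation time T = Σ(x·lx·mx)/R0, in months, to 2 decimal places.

2.57

lx = nx/n0 = nx/250: 1, 0.736, 0.504, 0.412, 0.292
lx·mx: 0, 0.2944, 0.6552, 0.7004, 0.3796 → R0 = 2.0296
x·lx·mx: 0, 0.2944, 1.3104, 2.1012, 1.5184 → Σ = 5.2244
T = 5.2244 / 2.0296 = 2.574103… → 2.57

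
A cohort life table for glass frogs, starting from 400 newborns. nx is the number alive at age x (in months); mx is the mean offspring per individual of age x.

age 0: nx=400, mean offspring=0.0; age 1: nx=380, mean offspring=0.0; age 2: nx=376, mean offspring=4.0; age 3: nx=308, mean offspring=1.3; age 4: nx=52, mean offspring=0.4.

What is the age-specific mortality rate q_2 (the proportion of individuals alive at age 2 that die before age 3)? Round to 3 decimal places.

lx = nx/n0 = nx/400: 1, 0.95, 0.94, 0.77, 0.13
q_2 = (l_2 − l_3) / l_2 = (0.94 − 0.77) / 0.94
     = 0.17 / 0.94 = 0.180851… → 0.181

0.181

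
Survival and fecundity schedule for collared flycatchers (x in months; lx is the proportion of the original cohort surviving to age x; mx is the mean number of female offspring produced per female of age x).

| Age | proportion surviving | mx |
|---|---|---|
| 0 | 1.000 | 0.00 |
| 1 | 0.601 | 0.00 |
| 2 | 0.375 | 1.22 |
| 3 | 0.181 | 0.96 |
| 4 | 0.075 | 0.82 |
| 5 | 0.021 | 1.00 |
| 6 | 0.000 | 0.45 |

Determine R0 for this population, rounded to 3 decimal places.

lx·mx by age: 0, 0, 0.4575, 0.17376, 0.0615, 0.021, 0
R0 = Σ lx·mx = 0.71376 → 0.714

0.714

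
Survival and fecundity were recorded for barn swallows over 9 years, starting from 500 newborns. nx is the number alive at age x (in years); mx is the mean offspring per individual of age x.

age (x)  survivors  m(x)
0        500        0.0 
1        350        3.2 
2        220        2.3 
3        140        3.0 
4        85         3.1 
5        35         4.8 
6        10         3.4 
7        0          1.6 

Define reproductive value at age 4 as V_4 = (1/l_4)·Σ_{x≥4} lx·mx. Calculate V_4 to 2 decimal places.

lx = nx/n0 = nx/500: 1, 0.7, 0.44, 0.28, 0.17, 0.07, 0.02, 0
lx·mx for x ≥ 4: 0.527, 0.336, 0.068, 0 → sum = 0.931
V_4 = 0.931 / l_4 = 0.931 / 0.17 = 5.476471… → 5.48

5.48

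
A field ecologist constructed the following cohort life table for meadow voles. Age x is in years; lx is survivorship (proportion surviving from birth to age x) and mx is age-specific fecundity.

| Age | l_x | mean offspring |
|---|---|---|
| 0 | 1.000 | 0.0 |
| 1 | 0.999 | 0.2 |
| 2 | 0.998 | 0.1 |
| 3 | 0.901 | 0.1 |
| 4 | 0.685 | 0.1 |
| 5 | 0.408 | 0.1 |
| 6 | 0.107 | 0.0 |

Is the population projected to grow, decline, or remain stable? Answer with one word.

declining

R0 = Σ lx·mx = 0 + 0.1998 + 0.0998 + 0.0901 + 0.0685 + 0.0408 + 0 = 0.499
R0 < 1, so the population is declining.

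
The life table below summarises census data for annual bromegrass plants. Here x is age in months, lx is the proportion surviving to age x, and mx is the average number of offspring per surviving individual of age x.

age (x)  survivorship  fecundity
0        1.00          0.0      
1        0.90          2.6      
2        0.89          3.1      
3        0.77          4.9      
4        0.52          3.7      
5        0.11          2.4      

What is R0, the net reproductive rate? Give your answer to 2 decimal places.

11.06

lx·mx by age: 0, 2.34, 2.759, 3.773, 1.924, 0.264
R0 = Σ lx·mx = 11.06 → 11.06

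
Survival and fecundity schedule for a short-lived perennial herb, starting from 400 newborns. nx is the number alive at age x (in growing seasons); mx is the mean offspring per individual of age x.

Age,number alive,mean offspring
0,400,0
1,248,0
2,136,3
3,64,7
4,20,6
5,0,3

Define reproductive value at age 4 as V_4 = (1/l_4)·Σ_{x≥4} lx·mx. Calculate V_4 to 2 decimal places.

lx = nx/n0 = nx/400: 1, 0.62, 0.34, 0.16, 0.05, 0
lx·mx for x ≥ 4: 0.3, 0 → sum = 0.3
V_4 = 0.3 / l_4 = 0.3 / 0.05 = 6 → 6.00

6.00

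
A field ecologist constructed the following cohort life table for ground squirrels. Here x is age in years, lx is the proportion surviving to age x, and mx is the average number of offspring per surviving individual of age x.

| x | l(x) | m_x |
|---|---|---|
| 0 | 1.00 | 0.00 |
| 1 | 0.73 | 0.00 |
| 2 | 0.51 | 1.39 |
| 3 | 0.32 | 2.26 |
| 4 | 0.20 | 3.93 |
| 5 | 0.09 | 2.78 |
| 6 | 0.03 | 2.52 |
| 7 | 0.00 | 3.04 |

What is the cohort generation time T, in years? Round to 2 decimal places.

lx·mx: 0, 0, 0.7089, 0.7232, 0.786, 0.2502, 0.0756, 0 → R0 = 2.5439
x·lx·mx: 0, 0, 1.4178, 2.1696, 3.144, 1.251, 0.4536, 0 → Σ = 8.436
T = 8.436 / 2.5439 = 3.316168… → 3.32

3.32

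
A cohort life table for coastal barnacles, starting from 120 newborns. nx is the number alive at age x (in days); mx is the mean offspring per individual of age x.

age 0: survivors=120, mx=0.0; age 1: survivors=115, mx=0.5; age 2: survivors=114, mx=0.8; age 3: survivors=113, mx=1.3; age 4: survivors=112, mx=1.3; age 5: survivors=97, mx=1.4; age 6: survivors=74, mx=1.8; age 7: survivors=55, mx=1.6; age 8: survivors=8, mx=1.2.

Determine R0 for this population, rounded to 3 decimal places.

6.732

lx = nx/n0 = nx/120: 1, 0.95833…, 0.95, 0.94167…, 0.93333…, 0.80833…, 0.61667…, 0.45833…, 0.06667…
lx·mx by age: 0, 0.479167…, 0.76, 1.224167…, 1.213333…, 1.131667…, 1.11…, 0.733333…, 0.08…
R0 = Σ lx·mx = 6.731667… → 6.732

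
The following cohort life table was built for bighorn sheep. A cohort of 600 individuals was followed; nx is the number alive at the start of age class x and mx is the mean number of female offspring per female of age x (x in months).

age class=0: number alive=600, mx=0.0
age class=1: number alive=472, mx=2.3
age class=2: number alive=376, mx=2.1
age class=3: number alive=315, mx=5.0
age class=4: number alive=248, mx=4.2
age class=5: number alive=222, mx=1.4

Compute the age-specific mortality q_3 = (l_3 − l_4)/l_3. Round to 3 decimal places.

lx = nx/n0 = nx/600: 1, 0.78667…, 0.62667…, 0.525, 0.41333…, 0.37
q_3 = (l_3 − l_4) / l_3 = (0.525 − 0.413333…) / 0.525
     = 0.111667… / 0.525 = 0.212698… → 0.213

0.213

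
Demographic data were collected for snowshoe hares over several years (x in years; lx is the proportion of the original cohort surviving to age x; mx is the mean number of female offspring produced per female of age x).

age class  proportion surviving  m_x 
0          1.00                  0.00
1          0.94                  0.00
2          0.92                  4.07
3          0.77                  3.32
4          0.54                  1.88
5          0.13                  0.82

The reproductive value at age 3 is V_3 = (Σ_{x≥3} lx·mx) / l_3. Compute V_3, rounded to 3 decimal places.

4.777

lx·mx for x ≥ 3: 2.5564, 1.0152, 0.1066 → sum = 3.6782
V_3 = 3.6782 / l_3 = 3.6782 / 0.77 = 4.776883… → 4.777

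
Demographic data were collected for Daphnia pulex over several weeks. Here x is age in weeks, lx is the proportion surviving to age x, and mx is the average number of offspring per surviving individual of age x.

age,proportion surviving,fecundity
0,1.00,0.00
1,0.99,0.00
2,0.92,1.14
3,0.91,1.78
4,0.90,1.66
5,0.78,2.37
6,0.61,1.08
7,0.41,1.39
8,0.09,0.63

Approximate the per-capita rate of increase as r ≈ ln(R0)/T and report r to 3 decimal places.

R0 = Σ lx·mx = 0 + 0 + 1.0488 + 1.6198 + 1.494 + 1.8486 + 0.6588 + 0.5699 + 0.0567 = 7.2966
Σ x·lx·mx = 30.5717; T = 30.5717/7.2966 = 4.18986…
r ≈ ln(R0)/T = ln(7.2966)/4.18986… = 0.47434… → 0.474

0.474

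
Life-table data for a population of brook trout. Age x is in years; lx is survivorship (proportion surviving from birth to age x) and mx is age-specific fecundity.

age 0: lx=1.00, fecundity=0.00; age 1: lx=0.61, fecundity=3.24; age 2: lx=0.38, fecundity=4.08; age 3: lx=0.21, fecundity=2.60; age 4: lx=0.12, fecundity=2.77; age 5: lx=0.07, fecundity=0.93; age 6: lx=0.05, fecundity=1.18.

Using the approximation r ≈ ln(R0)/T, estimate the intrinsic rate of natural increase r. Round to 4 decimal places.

0.7842

R0 = Σ lx·mx = 0 + 1.9764 + 1.5504 + 0.546 + 0.3324 + 0.0651 + 0.059 = 4.5293
Σ x·lx·mx = 8.7243; T = 8.7243/4.5293 = 1.92619…
r ≈ ln(R0)/T = ln(4.5293)/1.92619… = 0.784225… → 0.7842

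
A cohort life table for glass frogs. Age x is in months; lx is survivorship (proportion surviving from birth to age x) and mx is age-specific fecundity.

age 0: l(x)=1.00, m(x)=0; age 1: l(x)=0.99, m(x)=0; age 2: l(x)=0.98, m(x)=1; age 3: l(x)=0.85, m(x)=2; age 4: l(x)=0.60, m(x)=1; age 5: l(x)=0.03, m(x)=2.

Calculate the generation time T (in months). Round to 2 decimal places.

lx·mx: 0, 0, 0.98, 1.7, 0.6, 0.06 → R0 = 3.34
x·lx·mx: 0, 0, 1.96, 5.1, 2.4, 0.3 → Σ = 9.76
T = 9.76 / 3.34 = 2.922156… → 2.92

2.92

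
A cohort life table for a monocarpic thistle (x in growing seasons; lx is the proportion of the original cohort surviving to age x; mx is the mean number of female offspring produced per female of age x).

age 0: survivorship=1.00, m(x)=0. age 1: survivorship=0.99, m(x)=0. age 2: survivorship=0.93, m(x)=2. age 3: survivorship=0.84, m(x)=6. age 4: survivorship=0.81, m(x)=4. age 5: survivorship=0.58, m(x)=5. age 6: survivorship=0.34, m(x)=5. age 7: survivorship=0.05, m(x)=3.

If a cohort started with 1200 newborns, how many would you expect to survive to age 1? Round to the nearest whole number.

1188

Expected survivors = N0 · l_1 = 1200 × 0.99 = 1188 → 1188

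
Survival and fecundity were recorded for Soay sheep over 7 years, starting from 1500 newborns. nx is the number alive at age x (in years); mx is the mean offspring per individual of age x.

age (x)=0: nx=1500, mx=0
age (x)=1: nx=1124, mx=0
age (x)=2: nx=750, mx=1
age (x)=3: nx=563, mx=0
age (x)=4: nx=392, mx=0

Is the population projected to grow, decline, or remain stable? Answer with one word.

lx = nx/n0 = nx/1500: 1, 0.74933…, 0.5, 0.37533…, 0.26133…
R0 = Σ lx·mx = 0 + 0 + 0.5 + 0 + 0 = 0.5…
R0 < 1, so the population is declining.

declining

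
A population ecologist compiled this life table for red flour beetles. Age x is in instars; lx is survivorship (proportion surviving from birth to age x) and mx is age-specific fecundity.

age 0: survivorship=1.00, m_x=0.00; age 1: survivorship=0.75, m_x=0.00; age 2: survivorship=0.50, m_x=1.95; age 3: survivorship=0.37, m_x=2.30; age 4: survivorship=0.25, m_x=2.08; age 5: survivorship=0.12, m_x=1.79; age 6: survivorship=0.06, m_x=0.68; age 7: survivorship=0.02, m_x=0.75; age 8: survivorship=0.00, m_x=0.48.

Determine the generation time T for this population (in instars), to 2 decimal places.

3.06

lx·mx: 0, 0, 0.975, 0.851, 0.52, 0.2148, 0.0408, 0.015, 0 → R0 = 2.6166
x·lx·mx: 0, 0, 1.95, 2.553, 2.08, 1.074, 0.2448, 0.105, 0 → Σ = 8.0068
T = 8.0068 / 2.6166 = 3.060002… → 3.06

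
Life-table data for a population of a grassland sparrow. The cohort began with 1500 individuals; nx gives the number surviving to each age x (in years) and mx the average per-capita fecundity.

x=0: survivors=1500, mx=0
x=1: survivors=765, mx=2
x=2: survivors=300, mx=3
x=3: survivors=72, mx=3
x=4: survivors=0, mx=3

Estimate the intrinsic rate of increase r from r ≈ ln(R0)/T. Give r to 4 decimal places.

0.3775

lx = nx/n0 = nx/1500: 1, 0.51, 0.2, 0.048, 0
R0 = Σ lx·mx = 0 + 1.02 + 0.6 + 0.144 + 0 = 1.764
Σ x·lx·mx = 2.652; T = 2.652/1.764 = 1.5034…
r ≈ ln(R0)/T = ln(1.764)/1.5034… = 0.377533… → 0.3775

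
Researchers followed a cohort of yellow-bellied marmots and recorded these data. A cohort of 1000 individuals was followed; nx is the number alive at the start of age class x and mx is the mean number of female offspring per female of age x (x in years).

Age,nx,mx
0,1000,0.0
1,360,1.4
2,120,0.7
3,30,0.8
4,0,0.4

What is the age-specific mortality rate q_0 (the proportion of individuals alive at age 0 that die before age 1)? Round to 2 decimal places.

lx = nx/n0 = nx/1000: 1, 0.36, 0.12, 0.03, 0
q_0 = (l_0 − l_1) / l_0 = (1 − 0.36) / 1
     = 0.64 / 1 = 0.64 → 0.64

0.64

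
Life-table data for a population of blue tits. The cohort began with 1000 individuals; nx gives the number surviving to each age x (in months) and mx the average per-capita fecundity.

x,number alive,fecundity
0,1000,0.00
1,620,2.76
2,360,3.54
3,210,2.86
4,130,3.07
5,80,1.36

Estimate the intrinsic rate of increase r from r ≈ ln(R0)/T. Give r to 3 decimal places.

0.704

lx = nx/n0 = nx/1000: 1, 0.62, 0.36, 0.21, 0.13, 0.08
R0 = Σ lx·mx = 0 + 1.7112 + 1.2744 + 0.6006 + 0.3991 + 0.1088 = 4.0941
Σ x·lx·mx = 8.2022; T = 8.2022/4.0941 = 2.00342…
r ≈ ln(R0)/T = ln(4.0941)/2.00342… = 0.70357… → 0.704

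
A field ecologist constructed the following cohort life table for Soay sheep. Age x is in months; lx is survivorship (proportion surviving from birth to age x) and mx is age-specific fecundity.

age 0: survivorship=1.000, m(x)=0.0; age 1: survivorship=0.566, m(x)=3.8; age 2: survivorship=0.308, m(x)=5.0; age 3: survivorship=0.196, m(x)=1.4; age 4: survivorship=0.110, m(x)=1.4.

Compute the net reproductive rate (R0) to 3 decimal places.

lx·mx by age: 0, 2.1508, 1.54, 0.2744, 0.154
R0 = Σ lx·mx = 4.1192 → 4.119

4.119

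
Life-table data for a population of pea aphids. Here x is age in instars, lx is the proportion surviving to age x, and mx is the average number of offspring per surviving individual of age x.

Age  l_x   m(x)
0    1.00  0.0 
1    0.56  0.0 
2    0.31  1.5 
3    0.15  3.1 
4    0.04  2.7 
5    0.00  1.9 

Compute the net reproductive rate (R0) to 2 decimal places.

1.04

lx·mx by age: 0, 0, 0.465, 0.465, 0.108, 0
R0 = Σ lx·mx = 1.038 → 1.04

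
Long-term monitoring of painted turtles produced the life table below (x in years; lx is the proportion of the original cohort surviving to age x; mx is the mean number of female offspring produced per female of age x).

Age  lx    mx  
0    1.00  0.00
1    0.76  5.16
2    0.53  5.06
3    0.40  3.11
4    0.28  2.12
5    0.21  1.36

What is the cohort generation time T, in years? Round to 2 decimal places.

1.93

lx·mx: 0, 3.9216, 2.6818, 1.244, 0.5936, 0.2856 → R0 = 8.7266
x·lx·mx: 0, 3.9216, 5.3636, 3.732, 2.3744, 1.428 → Σ = 16.8196
T = 16.8196 / 8.7266 = 1.927394… → 1.93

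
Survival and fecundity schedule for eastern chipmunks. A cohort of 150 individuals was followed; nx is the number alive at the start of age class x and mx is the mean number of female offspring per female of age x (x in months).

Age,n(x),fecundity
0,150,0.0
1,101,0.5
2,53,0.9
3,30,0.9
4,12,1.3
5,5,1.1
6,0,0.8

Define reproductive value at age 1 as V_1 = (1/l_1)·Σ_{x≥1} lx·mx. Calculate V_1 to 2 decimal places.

1.45

lx = nx/n0 = nx/150: 1, 0.67333…, 0.35333…, 0.2, 0.08, 0.03333…, 0
lx·mx for x ≥ 1: 0.336667…, 0.318…, 0.18, 0.104, 0.036667…, 0 → sum = 0.975333…
V_1 = 0.975333… / l_1 = 0.975333… / 0.673333… = 1.448515… → 1.45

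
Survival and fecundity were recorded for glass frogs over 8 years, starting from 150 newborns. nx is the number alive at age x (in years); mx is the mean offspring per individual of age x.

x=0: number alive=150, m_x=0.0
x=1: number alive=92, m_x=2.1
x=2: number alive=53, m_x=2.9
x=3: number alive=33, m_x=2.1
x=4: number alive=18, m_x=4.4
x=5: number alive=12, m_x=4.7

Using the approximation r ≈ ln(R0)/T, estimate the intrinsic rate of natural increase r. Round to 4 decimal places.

lx = nx/n0 = nx/150: 1, 0.61333…, 0.35333…, 0.22, 0.12, 0.08
R0 = Σ lx·mx = 0 + 1.288… + 1.02467… + 0.462 + 0.528 + 0.376 = 3.678667…
Σ x·lx·mx = 8.715333…; T = 8.715333…/3.678667… = 2.36916…
r ≈ ln(R0)/T = ln(3.678667…)/2.36916… = 0.549795… → 0.5498

0.5498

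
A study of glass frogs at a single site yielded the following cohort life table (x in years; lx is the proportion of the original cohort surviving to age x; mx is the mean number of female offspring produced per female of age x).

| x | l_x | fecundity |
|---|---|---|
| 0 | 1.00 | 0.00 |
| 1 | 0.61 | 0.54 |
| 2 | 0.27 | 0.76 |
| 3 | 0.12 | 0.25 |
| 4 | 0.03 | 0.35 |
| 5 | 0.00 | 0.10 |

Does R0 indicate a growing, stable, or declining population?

declining

R0 = Σ lx·mx = 0 + 0.3294 + 0.2052 + 0.03 + 0.0105 + 0 = 0.5751
R0 < 1, so the population is declining.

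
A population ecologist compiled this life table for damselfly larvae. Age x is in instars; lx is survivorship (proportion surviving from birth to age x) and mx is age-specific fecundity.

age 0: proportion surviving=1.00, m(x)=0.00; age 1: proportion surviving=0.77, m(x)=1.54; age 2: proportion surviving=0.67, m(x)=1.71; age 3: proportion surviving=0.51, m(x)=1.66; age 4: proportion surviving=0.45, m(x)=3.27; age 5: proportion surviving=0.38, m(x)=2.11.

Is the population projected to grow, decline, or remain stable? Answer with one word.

R0 = Σ lx·mx = 0 + 1.1858 + 1.1457 + 0.8466 + 1.4715 + 0.8018 = 5.4514
R0 > 1, so the population is growing.

growing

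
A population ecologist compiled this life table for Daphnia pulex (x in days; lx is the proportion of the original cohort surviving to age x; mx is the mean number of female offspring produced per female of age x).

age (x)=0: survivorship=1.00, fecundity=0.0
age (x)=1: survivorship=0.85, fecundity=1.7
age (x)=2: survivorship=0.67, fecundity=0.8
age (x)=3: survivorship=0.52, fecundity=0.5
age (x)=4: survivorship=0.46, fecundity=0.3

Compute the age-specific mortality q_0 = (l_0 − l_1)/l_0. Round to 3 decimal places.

q_0 = (l_0 − l_1) / l_0 = (1 − 0.85) / 1
     = 0.15 / 1 = 0.15 → 0.150

0.150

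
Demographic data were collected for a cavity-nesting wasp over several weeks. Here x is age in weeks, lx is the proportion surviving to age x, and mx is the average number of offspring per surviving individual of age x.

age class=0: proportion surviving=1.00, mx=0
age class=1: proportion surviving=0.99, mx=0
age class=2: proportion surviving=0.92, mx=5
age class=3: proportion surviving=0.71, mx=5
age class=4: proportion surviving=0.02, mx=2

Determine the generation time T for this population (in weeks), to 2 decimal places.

lx·mx: 0, 0, 4.6, 3.55, 0.04 → R0 = 8.19
x·lx·mx: 0, 0, 9.2, 10.65, 0.16 → Σ = 20.01
T = 20.01 / 8.19 = 2.443223… → 2.44

2.44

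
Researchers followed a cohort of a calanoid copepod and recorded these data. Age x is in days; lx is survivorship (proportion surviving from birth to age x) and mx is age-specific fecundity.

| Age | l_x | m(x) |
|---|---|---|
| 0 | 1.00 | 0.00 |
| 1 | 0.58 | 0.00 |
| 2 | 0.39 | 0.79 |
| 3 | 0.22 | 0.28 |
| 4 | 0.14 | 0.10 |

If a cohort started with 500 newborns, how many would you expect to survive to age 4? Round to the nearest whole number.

70

Expected survivors = N0 · l_4 = 500 × 0.14 = 70 → 70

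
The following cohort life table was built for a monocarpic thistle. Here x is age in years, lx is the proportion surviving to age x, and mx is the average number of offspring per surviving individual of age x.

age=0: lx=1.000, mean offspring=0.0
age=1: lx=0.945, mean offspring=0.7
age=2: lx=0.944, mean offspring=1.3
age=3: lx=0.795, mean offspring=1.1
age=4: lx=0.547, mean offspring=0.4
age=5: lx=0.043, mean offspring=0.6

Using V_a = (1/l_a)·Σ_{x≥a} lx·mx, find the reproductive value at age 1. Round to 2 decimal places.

lx·mx for x ≥ 1: 0.6615, 1.2272, 0.8745, 0.2188, 0.0258 → sum = 3.0078
V_1 = 3.0078 / l_1 = 3.0078 / 0.945 = 3.182857… → 3.18

3.18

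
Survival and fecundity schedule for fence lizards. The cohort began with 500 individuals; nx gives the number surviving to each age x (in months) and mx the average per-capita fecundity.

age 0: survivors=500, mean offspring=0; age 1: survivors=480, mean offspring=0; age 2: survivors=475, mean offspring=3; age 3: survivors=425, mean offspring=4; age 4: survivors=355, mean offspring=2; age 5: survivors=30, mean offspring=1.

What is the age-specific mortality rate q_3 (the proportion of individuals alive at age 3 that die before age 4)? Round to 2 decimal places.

lx = nx/n0 = nx/500: 1, 0.96, 0.95, 0.85, 0.71, 0.06
q_3 = (l_3 − l_4) / l_3 = (0.85 − 0.71) / 0.85
     = 0.14 / 0.85 = 0.164706… → 0.16

0.16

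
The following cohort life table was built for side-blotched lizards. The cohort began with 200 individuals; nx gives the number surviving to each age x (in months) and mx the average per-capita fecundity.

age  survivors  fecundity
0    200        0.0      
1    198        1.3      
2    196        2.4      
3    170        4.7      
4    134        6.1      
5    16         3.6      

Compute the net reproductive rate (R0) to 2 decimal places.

12.01

lx = nx/n0 = nx/200: 1, 0.99, 0.98, 0.85, 0.67, 0.08
lx·mx by age: 0, 1.287, 2.352, 3.995, 4.087, 0.288
R0 = Σ lx·mx = 12.009 → 12.01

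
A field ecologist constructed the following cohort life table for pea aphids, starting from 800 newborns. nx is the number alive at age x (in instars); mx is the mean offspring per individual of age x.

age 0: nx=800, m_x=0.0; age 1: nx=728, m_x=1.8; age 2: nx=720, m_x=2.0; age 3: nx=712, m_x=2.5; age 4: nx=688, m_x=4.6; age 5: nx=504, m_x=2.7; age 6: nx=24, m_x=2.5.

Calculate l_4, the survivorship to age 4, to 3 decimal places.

0.860

l_4 = n_4/n_0 = 688/800 = 0.86 → 0.860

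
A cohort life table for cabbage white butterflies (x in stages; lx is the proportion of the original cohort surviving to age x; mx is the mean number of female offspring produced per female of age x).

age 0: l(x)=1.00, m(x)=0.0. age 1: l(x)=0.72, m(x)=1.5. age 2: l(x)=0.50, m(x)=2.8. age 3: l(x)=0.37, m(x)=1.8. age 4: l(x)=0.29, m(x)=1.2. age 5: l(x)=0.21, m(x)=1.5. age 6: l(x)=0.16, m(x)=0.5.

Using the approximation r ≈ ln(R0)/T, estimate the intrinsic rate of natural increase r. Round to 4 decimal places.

R0 = Σ lx·mx = 0 + 1.08 + 1.4 + 0.666 + 0.348 + 0.315 + 0.08 = 3.889
Σ x·lx·mx = 9.325; T = 9.325/3.889 = 2.39779…
r ≈ ln(R0)/T = ln(3.889)/2.39779… = 0.566419… → 0.5664

0.5664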